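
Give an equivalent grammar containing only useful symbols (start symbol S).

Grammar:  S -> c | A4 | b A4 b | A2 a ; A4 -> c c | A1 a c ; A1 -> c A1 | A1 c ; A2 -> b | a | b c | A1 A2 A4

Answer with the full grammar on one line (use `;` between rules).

S -> c | A4 | b A4 b | A2 a; A4 -> c c; A2 -> b | a | b c

Generating nonterminals: {A2, A4, S}.
Reachable from S after that: {A2, A4, S}.
Removed useless symbols: {A1} and every production mentioning them.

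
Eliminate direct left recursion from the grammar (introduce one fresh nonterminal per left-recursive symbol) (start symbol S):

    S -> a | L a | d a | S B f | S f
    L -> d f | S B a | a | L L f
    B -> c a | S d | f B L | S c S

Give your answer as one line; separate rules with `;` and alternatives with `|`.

S -> a S' | L a S' | d a S'; L -> d f L' | S B a L' | a L'; B -> c a | S d | f B L | S c S; S' -> B f S' | f S' | ε; L' -> L f L' | ε

Directly left-recursive nonterminals: S, L.
For S: α = {B f, f}, β = {a, L a, d a}. Rewrite as S → β S' and S' → α S' | ε.
For L: α = {L f}, β = {d f, S B a, a}. Rewrite as L → β L' and L' → α L' | ε.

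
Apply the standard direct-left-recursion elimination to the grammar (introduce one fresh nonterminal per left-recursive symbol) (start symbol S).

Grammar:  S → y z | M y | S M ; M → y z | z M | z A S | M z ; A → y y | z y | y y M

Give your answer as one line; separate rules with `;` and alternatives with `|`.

S → y z S' | M y S'; M → y z M' | z M M' | z A S M'; A → y y | z y | y y M; S' → M S' | ε; M' → z M' | ε

Left recursion appears on S, M.
For S: α = {M}, β = {y z, M y}. Rewrite as S → β S' and S' → α S' | ε.
For M: α = {z}, β = {y z, z M, z A S}. Rewrite as M → β M' and M' → α M' | ε.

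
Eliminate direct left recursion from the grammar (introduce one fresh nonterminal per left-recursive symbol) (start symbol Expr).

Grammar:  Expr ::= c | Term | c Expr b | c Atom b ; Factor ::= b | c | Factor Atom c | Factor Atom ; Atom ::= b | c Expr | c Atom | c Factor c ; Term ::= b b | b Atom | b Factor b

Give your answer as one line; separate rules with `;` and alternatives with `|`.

Expr ::= c | Term | c Expr b | c Atom b; Factor ::= b Factor1 | c Factor1; Atom ::= b | c Expr | c Atom | c Factor c; Term ::= b b | b Atom | b Factor b; Factor1 ::= Atom c Factor1 | Atom Factor1 | ε

Factor is directly left-recursive.
For Factor: α = {Atom c, Atom}, β = {b, c}. Rewrite as Factor → β Factor1 and Factor1 → α Factor1 | ε.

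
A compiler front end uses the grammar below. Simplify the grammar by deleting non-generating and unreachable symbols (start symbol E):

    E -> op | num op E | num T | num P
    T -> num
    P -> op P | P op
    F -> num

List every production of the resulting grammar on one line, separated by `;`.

Generating nonterminals: {E, F, T}.
Reachable from E after that: {E, T}.
Removed useless symbols: {F, P} and every production mentioning them.

E -> op | num op E | num T; T -> num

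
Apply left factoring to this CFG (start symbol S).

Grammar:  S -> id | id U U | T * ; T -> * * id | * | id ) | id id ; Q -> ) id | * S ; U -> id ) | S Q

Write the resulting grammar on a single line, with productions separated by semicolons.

S -> T * | id S'; T -> * T' | id T''; Q -> ) id | * S; U -> id ) | S Q; S' -> ε | U U; T' -> * id | ε; T'' -> ) | id

S has alternatives sharing prefix 'id': factor to S → id S' with S' → ε | U U.
T has alternatives sharing prefix '*': factor to T → * T' with T' → * id | ε.
T has alternatives sharing prefix 'id': factor to T → id T'' with T'' → ) | id.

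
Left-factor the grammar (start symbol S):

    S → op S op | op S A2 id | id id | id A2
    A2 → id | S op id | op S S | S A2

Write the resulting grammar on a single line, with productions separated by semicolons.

S has alternatives sharing prefix 'op S': factor to S → op S S' with S' → op | A2 id.
S has alternatives sharing prefix 'id': factor to S → id S'' with S'' → id | A2.
A2 has alternatives sharing prefix 'S': factor to A2 → S A2' with A2' → op id | A2.

S → op S S' | id S''; A2 → id | op S S | S A2'; S' → op | A2 id; S'' → id | A2; A2' → op id | A2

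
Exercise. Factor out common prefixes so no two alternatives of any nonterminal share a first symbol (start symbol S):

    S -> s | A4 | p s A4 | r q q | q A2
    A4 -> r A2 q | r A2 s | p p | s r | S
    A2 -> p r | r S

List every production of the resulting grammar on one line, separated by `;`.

A4 has alternatives sharing prefix 'r A2': factor to A4 → r A2 A4' with A4' → q | s.

S -> s | A4 | p s A4 | r q q | q A2; A4 -> p p | s r | S | r A2 A4'; A2 -> p r | r S; A4' -> q | s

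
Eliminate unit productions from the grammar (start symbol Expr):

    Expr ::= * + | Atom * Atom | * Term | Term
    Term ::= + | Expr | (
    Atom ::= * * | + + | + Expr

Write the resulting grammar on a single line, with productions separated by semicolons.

Expr ::= + | ( | * + | Atom * Atom | * Term; Term ::= + | ( | * + | Atom * Atom | * Term; Atom ::= * * | + + | + Expr

Unit pairs: Expr ⇒* {Term}; Term ⇒* {Expr}.
For every A with A ⇒* B via unit rules, add B's non-unit alternatives to A; then delete every rule of the form X → Y.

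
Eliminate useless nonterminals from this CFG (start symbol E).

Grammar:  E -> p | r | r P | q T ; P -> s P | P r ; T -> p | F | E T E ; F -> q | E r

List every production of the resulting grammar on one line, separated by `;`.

Generating nonterminals: {E, F, T}.
Reachable from E after that: {E, F, T}.
Removed useless symbols: {P} and every production mentioning them.

E -> p | r | q T; T -> p | F | E T E; F -> q | E r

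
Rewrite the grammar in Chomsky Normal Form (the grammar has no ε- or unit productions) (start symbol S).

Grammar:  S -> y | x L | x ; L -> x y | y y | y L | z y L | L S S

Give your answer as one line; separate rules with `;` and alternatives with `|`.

S -> y | X1 L | x; L -> X1 X2 | X2 X2 | X2 L | X3 Y1 | L Y2; X1 -> x; X2 -> y; X3 -> z; Y1 -> X2 L; Y2 -> S S

Introduce a nonterminal for each terminal appearing in a rule of length ≥ 2: X1 → x, X2 → y, X3 → z.
Binarize each right-hand side of length ≥ 3 by chaining fresh nonterminals (Y1, Y2, …): affected rules were L → X3 X2 L; L → L S S.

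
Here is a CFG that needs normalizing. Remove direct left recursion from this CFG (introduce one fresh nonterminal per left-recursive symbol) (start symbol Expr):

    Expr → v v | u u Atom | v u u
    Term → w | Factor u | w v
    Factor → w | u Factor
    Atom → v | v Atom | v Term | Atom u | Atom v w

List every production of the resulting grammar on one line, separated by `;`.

Expr → v v | u u Atom | v u u; Term → w | Factor u | w v; Factor → w | u Factor; Atom → v Atom1 | v Atom Atom1 | v Term Atom1; Atom1 → u Atom1 | v w Atom1 | epsilon

Atom is directly left-recursive.
For Atom: α = {u, v w}, β = {v, v Atom, v Term}. Rewrite as Atom → β Atom1 and Atom1 → α Atom1 | ε.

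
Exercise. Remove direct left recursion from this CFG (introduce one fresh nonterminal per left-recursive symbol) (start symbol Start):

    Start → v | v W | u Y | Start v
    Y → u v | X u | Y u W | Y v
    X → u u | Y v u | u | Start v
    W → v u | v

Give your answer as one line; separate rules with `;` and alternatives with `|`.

Left recursion appears on Start, Y.
For Start: α = {v}, β = {v, v W, u Y}. Rewrite as Start → β Start1 and Start1 → α Start1 | ε.
For Y: α = {u W, v}, β = {u v, X u}. Rewrite as Y → β Y1 and Y1 → α Y1 | ε.

Start → v Start1 | v W Start1 | u Y Start1; Y → u v Y1 | X u Y1; X → u u | Y v u | u | Start v; W → v u | v; Start1 → v Start1 | ε; Y1 → u W Y1 | v Y1 | ε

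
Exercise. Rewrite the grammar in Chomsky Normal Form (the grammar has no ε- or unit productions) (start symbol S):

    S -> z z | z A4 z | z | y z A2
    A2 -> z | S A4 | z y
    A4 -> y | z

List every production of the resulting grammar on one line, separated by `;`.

Introduce a nonterminal for each terminal appearing in a rule of length ≥ 2: X1 → z, X2 → y.
Binarize each right-hand side of length ≥ 3 by chaining fresh nonterminals (Y1, Y2, …): affected rules were S → X1 A4 X1; S → X2 X1 A2.

S -> X1 X1 | X1 Y1 | z | X2 Y2; A2 -> z | S A4 | X1 X2; A4 -> y | z; X1 -> z; X2 -> y; Y1 -> A4 X1; Y2 -> X1 A2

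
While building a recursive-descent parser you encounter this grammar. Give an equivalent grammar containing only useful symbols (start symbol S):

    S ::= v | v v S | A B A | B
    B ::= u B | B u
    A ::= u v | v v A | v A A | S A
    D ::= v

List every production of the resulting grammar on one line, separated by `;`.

S ::= v | v v S

Generating nonterminals: {A, D, S}.
Reachable from S after that: {S}.
Removed useless symbols: {A, B, D} and every production mentioning them.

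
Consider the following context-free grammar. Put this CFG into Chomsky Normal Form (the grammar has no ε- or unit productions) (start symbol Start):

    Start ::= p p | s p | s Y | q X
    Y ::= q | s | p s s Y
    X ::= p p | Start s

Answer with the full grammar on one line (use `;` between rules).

Introduce a nonterminal for each terminal appearing in a rule of length ≥ 2: X1 → p, X2 → s, X3 → q.
Binarize each right-hand side of length ≥ 3 by chaining fresh nonterminals (Y1, Y2, …): affected rules were Y → X1 X2 X2 Y.

Start ::= X1 X1 | X2 X1 | X2 Y | X3 X; Y ::= q | s | X1 Y1; X ::= X1 X1 | Start X2; X1 ::= p; X2 ::= s; X3 ::= q; Y1 ::= X2 Y2; Y2 ::= X2 Y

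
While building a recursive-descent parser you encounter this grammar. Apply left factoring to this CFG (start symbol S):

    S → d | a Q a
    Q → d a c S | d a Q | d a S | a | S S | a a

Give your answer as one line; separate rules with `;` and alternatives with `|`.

S → d | a Q a; Q → S S | d a Q' | a Q''; Q' → c S | Q | S; Q'' → eps | a

Q has alternatives sharing prefix 'd a': factor to Q → d a Q' with Q' → c S | Q | S.
Q has alternatives sharing prefix 'a': factor to Q → a Q'' with Q'' → ε | a.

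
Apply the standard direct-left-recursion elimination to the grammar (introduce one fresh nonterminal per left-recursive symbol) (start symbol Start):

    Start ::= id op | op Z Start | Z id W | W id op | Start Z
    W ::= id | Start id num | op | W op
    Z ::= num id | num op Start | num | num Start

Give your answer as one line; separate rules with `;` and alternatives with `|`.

Start, W are directly left-recursive.
For Start: α = {Z}, β = {id op, op Z Start, Z id W, W id op}. Rewrite as Start → β Start1 and Start1 → α Start1 | ε.
For W: α = {op}, β = {id, Start id num, op}. Rewrite as W → β W1 and W1 → α W1 | ε.

Start ::= id op Start1 | op Z Start Start1 | Z id W Start1 | W id op Start1; W ::= id W1 | Start id num W1 | op W1; Z ::= num id | num op Start | num | num Start; Start1 ::= Z Start1 | ε; W1 ::= op W1 | ε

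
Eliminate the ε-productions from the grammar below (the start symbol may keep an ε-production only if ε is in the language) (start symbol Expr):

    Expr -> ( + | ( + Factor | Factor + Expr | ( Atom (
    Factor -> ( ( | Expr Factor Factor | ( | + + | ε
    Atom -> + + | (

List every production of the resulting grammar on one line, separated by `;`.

Nullable nonterminals: {Factor}.
ε ∉ L(G), so no ε-production is kept.
Add the nullable-subset variants: Expr → Factor + Expr gives Factor + Expr | + Expr. Factor → Expr Factor Factor gives Expr Factor Factor | Expr Factor | Expr.

Expr -> ( + | ( + Factor | Factor + Expr | + Expr | ( Atom (; Factor -> ( ( | Expr Factor Factor | Expr Factor | Expr | ( | + +; Atom -> + + | (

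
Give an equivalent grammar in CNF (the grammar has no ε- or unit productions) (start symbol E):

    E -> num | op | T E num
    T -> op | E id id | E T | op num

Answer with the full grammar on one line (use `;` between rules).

Introduce a nonterminal for each terminal appearing in a rule of length ≥ 2: X1 → num, X2 → id, X3 → op.
Binarize each right-hand side of length ≥ 3 by chaining fresh nonterminals (Y1, Y2, …): affected rules were E → T E X1; T → E X2 X2.

E -> num | op | T Y1; T -> op | E Y2 | E T | X3 X1; X1 -> num; X2 -> id; X3 -> op; Y1 -> E X1; Y2 -> X2 X2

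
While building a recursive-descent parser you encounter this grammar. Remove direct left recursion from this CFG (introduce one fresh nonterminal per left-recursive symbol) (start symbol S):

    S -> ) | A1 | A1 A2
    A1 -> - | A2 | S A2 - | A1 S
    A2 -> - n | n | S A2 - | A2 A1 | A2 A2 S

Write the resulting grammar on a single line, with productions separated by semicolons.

Directly left-recursive nonterminals: A1, A2.
For A1: α = {S}, β = {-, A2, S A2 -}. Rewrite as A1 → β A1' and A1' → α A1' | ε.
For A2: α = {A1, A2 S}, β = {- n, n, S A2 -}. Rewrite as A2 → β A2' and A2' → α A2' | ε.

S -> ) | A1 | A1 A2; A1 -> - A1' | A2 A1' | S A2 - A1'; A2 -> - n A2' | n A2' | S A2 - A2'; A1' -> S A1' | eps; A2' -> A1 A2' | A2 S A2' | eps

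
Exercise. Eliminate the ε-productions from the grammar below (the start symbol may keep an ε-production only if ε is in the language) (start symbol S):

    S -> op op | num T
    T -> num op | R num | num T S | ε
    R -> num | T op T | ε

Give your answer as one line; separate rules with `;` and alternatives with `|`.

S -> op op | num T | num; T -> num op | R num | num | num T S | num S; R -> num | T op T | T op | op T | op

The nullable symbols are {R, T}.
ε ∉ L(G), so no ε-production is kept.
For each production, add variants omitting each subset of nullable occurrences: S → num T gives num T | num. T → R num gives R num | num. T → num T S gives num T S | num S. R → T op T gives T op T | T op | op T | op.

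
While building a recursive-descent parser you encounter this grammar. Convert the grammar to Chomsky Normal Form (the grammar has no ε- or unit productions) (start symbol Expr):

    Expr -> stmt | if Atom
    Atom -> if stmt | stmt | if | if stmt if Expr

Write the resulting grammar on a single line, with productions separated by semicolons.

Expr -> stmt | X1 Atom; Atom -> X1 X2 | stmt | if | X1 Y1; X1 -> if; X2 -> stmt; Y1 -> X2 Y2; Y2 -> X1 Expr

Introduce a nonterminal for each terminal appearing in a rule of length ≥ 2: X1 → if, X2 → stmt.
Binarize each right-hand side of length ≥ 3 by chaining fresh nonterminals (Y1, Y2, …): affected rules were Atom → X1 X2 X1 Expr.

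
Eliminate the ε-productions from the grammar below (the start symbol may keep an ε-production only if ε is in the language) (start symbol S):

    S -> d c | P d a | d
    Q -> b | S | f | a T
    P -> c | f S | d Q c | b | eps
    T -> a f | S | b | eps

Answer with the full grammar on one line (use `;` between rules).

Nullable set = {P, T}.
ε ∉ L(G), so no ε-production is kept.
For each production, add variants omitting each subset of nullable occurrences: S → P d a gives P d a | d a. Q → a T gives a T | a.

S -> d c | P d a | d a | d; Q -> b | S | f | a T | a; P -> c | f S | d Q c | b; T -> a f | S | b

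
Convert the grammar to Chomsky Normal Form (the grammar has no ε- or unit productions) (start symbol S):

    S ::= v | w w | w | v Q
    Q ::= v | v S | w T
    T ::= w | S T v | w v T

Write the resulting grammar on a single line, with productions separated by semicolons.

Introduce a nonterminal for each terminal appearing in a rule of length ≥ 2: X1 → w, X2 → v.
Binarize each right-hand side of length ≥ 3 by chaining fresh nonterminals (Y1, Y2, …): affected rules were T → S T X2; T → X1 X2 T.

S ::= v | X1 X1 | w | X2 Q; Q ::= v | X2 S | X1 T; T ::= w | S Y1 | X1 Y2; X1 ::= w; X2 ::= v; Y1 ::= T X2; Y2 ::= X2 T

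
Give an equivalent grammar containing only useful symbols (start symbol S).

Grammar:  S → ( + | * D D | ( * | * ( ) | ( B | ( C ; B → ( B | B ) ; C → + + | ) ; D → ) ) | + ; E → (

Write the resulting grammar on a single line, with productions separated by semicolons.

Generating nonterminals: {C, D, E, S}.
Reachable from S after that: {C, D, S}.
Removed useless symbols: {B, E} and every production mentioning them.

S → ( + | * D D | ( * | * ( ) | ( C; C → + + | ); D → ) ) | +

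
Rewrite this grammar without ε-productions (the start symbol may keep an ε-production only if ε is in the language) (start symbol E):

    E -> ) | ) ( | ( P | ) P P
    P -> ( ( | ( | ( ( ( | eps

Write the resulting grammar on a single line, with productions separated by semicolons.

Nullable nonterminals: {P}.
ε ∉ L(G), so no ε-production is kept.
Add the nullable-subset variants: E → ( P gives ( P | (. E → ) P P gives ) P P | ) P.

E -> ) | ) ( | ( P | ( | ) P P | ) P; P -> ( ( | ( | ( ( (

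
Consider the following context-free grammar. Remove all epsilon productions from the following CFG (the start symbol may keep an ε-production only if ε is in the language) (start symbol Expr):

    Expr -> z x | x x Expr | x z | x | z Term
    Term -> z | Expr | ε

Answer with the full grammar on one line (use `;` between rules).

Nullable nonterminals: {Term}.
ε ∉ L(G), so no ε-production is kept.
Expand every rule over subsets of its nullable positions: Expr → z Term gives z Term | z.

Expr -> z x | x x Expr | x z | x | z Term | z; Term -> z | Expr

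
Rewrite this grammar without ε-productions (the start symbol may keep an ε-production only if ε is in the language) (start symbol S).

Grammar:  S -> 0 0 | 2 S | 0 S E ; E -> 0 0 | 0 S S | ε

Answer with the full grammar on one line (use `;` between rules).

S -> 0 0 | 2 S | 0 S E | 0 S; E -> 0 0 | 0 S S

Nullable nonterminals: {E}.
ε ∉ L(G), so no ε-production is kept.
Expand every rule over subsets of its nullable positions: S → 0 S E gives 0 S E | 0 S.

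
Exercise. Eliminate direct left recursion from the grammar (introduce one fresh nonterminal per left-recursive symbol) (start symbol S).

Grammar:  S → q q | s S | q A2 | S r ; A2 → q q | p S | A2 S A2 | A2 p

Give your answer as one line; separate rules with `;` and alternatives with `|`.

Directly left-recursive nonterminals: S, A2.
For S: α = {r}, β = {q q, s S, q A2}. Rewrite as S → β S' and S' → α S' | ε.
For A2: α = {S A2, p}, β = {q q, p S}. Rewrite as A2 → β A2' and A2' → α A2' | ε.

S → q q S' | s S S' | q A2 S'; A2 → q q A2' | p S A2'; S' → r S' | ε; A2' → S A2 A2' | p A2' | ε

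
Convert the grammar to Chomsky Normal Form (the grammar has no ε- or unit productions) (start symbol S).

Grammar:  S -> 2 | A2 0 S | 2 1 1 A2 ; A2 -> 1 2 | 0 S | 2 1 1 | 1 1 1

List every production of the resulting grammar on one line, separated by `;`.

Introduce a nonterminal for each terminal appearing in a rule of length ≥ 2: X1 → 0, X2 → 2, X3 → 1.
Binarize each right-hand side of length ≥ 3 by chaining fresh nonterminals (Y1, Y2, …): affected rules were S → A2 X1 S; S → X2 X3 X3 A2; A2 → X2 X3 X3; A2 → X3 X3 X3.

S -> 2 | A2 Y1 | X2 Y2; A2 -> X3 X2 | X1 S | X2 Y4 | X3 Y5; X1 -> 0; X2 -> 2; X3 -> 1; Y1 -> X1 S; Y2 -> X3 Y3; Y3 -> X3 A2; Y4 -> X3 X3; Y5 -> X3 X3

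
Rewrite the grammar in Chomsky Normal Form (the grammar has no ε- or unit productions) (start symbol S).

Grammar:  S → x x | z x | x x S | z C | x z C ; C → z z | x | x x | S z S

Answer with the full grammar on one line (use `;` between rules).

Introduce a nonterminal for each terminal appearing in a rule of length ≥ 2: X1 → x, X2 → z.
Binarize each right-hand side of length ≥ 3 by chaining fresh nonterminals (Y1, Y2, …): affected rules were S → X1 X1 S; S → X1 X2 C; C → S X2 S.

S → X1 X1 | X2 X1 | X1 Y1 | X2 C | X1 Y2; C → X2 X2 | x | X1 X1 | S Y3; X1 → x; X2 → z; Y1 → X1 S; Y2 → X2 C; Y3 → X2 S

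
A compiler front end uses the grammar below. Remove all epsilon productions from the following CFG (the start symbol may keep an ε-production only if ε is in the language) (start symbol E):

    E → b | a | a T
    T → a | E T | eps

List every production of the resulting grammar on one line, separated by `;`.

E → b | a | a T; T → a | E T | E

Nullable set = {T}.
ε ∉ L(G), so no ε-production is kept.
Add the nullable-subset variants: T → E T gives E T | E.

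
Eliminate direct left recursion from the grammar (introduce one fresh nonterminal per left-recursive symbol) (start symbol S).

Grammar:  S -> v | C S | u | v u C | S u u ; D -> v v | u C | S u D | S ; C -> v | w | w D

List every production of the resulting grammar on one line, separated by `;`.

Left recursion appears on S.
For S: α = {u u}, β = {v, C S, u, v u C}. Rewrite as S → β S' and S' → α S' | ε.

S -> v S' | C S S' | u S' | v u C S'; D -> v v | u C | S u D | S; C -> v | w | w D; S' -> u u S' | ε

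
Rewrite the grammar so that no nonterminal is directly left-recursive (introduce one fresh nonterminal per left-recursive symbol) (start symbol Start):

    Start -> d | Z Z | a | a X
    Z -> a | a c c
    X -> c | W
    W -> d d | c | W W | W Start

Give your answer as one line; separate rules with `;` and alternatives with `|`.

W is directly left-recursive.
For W: α = {W, Start}, β = {d d, c}. Rewrite as W → β W1 and W1 → α W1 | ε.

Start -> d | Z Z | a | a X; Z -> a | a c c; X -> c | W; W -> d d W1 | c W1; W1 -> W W1 | Start W1 | eps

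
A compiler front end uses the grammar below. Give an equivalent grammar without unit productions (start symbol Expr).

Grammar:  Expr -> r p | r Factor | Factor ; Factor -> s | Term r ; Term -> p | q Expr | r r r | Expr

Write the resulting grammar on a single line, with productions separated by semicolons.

Expr -> s | Term r | r p | r Factor; Factor -> s | Term r; Term -> p | q Expr | r r r | s | Term r | r p | r Factor

Unit pairs: Expr ⇒* {Factor}; Term ⇒* {Expr, Factor}.
Replace each nonterminal's rules with the union of the non-unit rules of every nonterminal it unit-derives.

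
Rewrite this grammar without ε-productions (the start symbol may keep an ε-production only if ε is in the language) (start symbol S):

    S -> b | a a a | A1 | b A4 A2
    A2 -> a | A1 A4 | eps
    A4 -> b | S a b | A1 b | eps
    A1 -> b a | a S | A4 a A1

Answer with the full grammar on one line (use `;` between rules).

Nullable set = {A2, A4}.
ε ∉ L(G), so no ε-production is kept.
Expand every rule over subsets of its nullable positions: S → b A4 A2 gives b A4 A2 | b A4 | b A2. A2 → A1 A4 gives A1 A4 | A1. A1 → A4 a A1 gives A4 a A1 | a A1.

S -> b | a a a | A1 | b A4 A2 | b A4 | b A2; A2 -> a | A1 A4 | A1; A4 -> b | S a b | A1 b; A1 -> b a | a S | A4 a A1 | a A1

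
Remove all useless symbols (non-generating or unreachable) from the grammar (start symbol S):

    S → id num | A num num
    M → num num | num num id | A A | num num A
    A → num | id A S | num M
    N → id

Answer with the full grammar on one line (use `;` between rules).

S → id num | A num num; M → num num | num num id | A A | num num A; A → num | id A S | num M

Generating nonterminals: {A, M, N, S}.
Reachable from S after that: {A, M, S}.
Removed useless symbols: {N} and every production mentioning them.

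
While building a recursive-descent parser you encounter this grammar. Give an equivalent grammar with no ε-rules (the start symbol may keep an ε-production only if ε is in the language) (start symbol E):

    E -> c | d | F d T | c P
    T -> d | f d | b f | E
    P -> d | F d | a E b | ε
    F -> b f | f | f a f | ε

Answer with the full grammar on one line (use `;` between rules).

Nullable nonterminals: {F, P}.
ε ∉ L(G), so no ε-production is kept.
For each production, add variants omitting each subset of nullable occurrences: E → F d T gives F d T | d T.

E -> c | d | F d T | d T | c P; T -> d | f d | b f | E; P -> d | F d | a E b; F -> b f | f | f a f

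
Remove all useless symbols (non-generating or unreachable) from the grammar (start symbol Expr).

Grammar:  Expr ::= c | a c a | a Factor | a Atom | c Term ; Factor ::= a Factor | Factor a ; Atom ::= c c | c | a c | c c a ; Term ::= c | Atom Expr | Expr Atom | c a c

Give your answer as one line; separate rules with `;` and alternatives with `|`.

Expr ::= c | a c a | a Atom | c Term; Atom ::= c c | c | a c | c c a; Term ::= c | Atom Expr | Expr Atom | c a c

Generating nonterminals: {Atom, Expr, Term}.
Reachable from Expr after that: {Atom, Expr, Term}.
Removed useless symbols: {Factor} and every production mentioning them.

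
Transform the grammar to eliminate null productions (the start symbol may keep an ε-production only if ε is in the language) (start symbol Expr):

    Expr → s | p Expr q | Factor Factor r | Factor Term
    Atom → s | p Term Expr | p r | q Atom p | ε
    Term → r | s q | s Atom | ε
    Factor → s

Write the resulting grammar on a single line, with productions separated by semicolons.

Nullable nonterminals: {Atom, Term}.
ε ∉ L(G), so no ε-production is kept.
Add the nullable-subset variants: Expr → Factor Term gives Factor Term | Factor. Atom → p Term Expr gives p Term Expr | p Expr. Atom → q Atom p gives q Atom p | q p. Term → s Atom gives s Atom | s.

Expr → s | p Expr q | Factor Factor r | Factor Term | Factor; Atom → s | p Term Expr | p Expr | p r | q Atom p | q p; Term → r | s q | s Atom | s; Factor → s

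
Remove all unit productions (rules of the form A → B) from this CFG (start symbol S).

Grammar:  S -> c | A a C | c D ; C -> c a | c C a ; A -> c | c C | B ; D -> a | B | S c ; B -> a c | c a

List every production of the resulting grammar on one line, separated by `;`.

Unit pairs: A ⇒* {B}; D ⇒* {B}.
For every A with A ⇒* B via unit rules, add B's non-unit alternatives to A; then delete every rule of the form X → Y.

S -> c | A a C | c D; C -> c a | c C a; A -> a c | c a | c | c C; D -> a c | c a | a | S c; B -> a c | c a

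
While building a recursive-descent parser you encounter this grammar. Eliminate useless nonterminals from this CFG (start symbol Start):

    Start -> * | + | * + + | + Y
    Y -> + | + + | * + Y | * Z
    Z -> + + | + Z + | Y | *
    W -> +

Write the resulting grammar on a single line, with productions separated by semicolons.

Generating nonterminals: {Start, W, Y, Z}.
Reachable from Start after that: {Start, Y, Z}.
Removed useless symbols: {W} and every production mentioning them.

Start -> * | + | * + + | + Y; Y -> + | + + | * + Y | * Z; Z -> + + | + Z + | Y | *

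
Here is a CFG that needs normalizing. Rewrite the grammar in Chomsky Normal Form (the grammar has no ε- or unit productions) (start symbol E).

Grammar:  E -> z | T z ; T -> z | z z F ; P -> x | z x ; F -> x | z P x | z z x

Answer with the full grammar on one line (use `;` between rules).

Introduce a nonterminal for each terminal appearing in a rule of length ≥ 2: X1 → z, X2 → x.
Binarize each right-hand side of length ≥ 3 by chaining fresh nonterminals (Y1, Y2, …): affected rules were T → X1 X1 F; F → X1 P X2; F → X1 X1 X2.

E -> z | T X1; T -> z | X1 Y1; P -> x | X1 X2; F -> x | X1 Y2 | X1 Y3; X1 -> z; X2 -> x; Y1 -> X1 F; Y2 -> P X2; Y3 -> X1 X2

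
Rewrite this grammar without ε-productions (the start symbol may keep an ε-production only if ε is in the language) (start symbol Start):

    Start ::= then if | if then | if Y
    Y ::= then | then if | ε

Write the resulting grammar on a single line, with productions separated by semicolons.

The nullable symbols are {Y}.
ε ∉ L(G), so no ε-production is kept.
For each production, add variants omitting each subset of nullable occurrences: Start → if Y gives if Y | if.

Start ::= then if | if then | if Y | if; Y ::= then | then if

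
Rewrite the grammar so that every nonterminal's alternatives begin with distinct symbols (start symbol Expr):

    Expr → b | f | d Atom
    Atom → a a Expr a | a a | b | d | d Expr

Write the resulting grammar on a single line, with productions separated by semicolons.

Atom has alternatives sharing prefix 'a a': factor to Atom → a a Atom1 with Atom1 → Expr a | ε.
Atom has alternatives sharing prefix 'd': factor to Atom → d Atom2 with Atom2 → ε | Expr.

Expr → b | f | d Atom; Atom → b | a a Atom1 | d Atom2; Atom1 → Expr a | ε; Atom2 → ε | Expr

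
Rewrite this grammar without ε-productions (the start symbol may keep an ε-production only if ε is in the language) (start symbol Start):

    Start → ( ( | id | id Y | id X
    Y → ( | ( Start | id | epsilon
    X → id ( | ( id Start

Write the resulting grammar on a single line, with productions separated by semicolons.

Nullable nonterminals: {Y}.
ε ∉ L(G), so no ε-production is kept.

Start → ( ( | id | id Y | id X; Y → ( | ( Start | id; X → id ( | ( id Start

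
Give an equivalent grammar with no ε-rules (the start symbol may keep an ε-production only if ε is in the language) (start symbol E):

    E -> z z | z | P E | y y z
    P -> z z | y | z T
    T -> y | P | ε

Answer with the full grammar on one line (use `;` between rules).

E -> z z | z | P E | y y z; P -> z z | y | z T | z; T -> y | P

Nullable set = {T}.
ε ∉ L(G), so no ε-production is kept.
For each production, add variants omitting each subset of nullable occurrences: P → z T gives z T | z.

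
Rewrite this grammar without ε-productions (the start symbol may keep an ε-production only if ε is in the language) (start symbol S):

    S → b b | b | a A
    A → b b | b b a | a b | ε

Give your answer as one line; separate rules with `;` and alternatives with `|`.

Nullable set = {A}.
ε ∉ L(G), so no ε-production is kept.
Expand every rule over subsets of its nullable positions: S → a A gives a A | a.

S → b b | b | a A | a; A → b b | b b a | a b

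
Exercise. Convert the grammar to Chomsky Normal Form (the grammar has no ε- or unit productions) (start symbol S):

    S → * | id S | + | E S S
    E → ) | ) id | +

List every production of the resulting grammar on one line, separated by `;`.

S → * | X1 S | + | E Y1; E → ) | X2 X1 | +; X1 → id; X2 → ); Y1 → S S

Introduce a nonterminal for each terminal appearing in a rule of length ≥ 2: X1 → id, X2 → ).
Binarize each right-hand side of length ≥ 3 by chaining fresh nonterminals (Y1, Y2, …): affected rules were S → E S S.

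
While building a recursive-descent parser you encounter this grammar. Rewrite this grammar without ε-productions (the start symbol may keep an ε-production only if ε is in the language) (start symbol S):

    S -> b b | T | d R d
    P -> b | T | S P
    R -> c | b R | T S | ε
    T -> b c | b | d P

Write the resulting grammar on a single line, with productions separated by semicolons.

Nullable set = {R}.
ε ∉ L(G), so no ε-production is kept.
For each production, add variants omitting each subset of nullable occurrences: S → d R d gives d R d | d d. R → b R gives b R | b.

S -> b b | T | d R d | d d; P -> b | T | S P; R -> c | b R | b | T S; T -> b c | b | d P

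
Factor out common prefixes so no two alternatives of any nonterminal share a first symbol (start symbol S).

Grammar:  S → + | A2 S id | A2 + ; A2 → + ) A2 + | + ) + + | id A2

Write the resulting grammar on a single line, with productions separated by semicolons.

S → + | A2 S'; A2 → id A2 | + ) A2'; S' → S id | +; A2' → A2 + | + +

S has alternatives sharing prefix 'A2': factor to S → A2 S' with S' → S id | +.
A2 has alternatives sharing prefix '+ )': factor to A2 → + ) A2' with A2' → A2 + | + +.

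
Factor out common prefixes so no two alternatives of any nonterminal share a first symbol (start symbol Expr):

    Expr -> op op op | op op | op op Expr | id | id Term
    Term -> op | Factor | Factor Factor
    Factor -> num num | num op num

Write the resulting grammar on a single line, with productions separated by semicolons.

Expr -> op op Expr1 | id Expr2; Term -> op | Factor Term1; Factor -> num Factor1; Expr1 -> op | ε | Expr; Expr2 -> ε | Term; Term1 -> ε | Factor; Factor1 -> num | op num

Expr has alternatives sharing prefix 'op op': factor to Expr → op op Expr1 with Expr1 → op | ε | Expr.
Expr has alternatives sharing prefix 'id': factor to Expr → id Expr2 with Expr2 → ε | Term.
Term has alternatives sharing prefix 'Factor': factor to Term → Factor Term1 with Term1 → ε | Factor.
Factor has alternatives sharing prefix 'num': factor to Factor → num Factor1 with Factor1 → num | op num.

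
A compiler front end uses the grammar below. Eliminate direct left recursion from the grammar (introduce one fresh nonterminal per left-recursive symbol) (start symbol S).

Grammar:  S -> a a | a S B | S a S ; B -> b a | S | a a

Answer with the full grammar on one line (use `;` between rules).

S -> a a S' | a S B S'; B -> b a | S | a a; S' -> a S S' | ε

Directly left-recursive nonterminal: S.
For S: α = {a S}, β = {a a, a S B}. Rewrite as S → β S' and S' → α S' | ε.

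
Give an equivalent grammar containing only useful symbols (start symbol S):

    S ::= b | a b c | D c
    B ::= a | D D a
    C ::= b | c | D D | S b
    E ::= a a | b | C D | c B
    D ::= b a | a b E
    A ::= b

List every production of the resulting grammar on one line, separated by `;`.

S ::= b | a b c | D c; B ::= a | D D a; C ::= b | c | D D | S b; E ::= a a | b | C D | c B; D ::= b a | a b E

Generating nonterminals: {A, B, C, D, E, S}.
Reachable from S after that: {B, C, D, E, S}.
Removed useless symbols: {A} and every production mentioning them.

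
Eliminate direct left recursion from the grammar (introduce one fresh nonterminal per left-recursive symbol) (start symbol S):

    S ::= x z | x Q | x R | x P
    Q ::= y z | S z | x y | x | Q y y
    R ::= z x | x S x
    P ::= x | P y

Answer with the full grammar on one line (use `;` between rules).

Directly left-recursive nonterminals: Q, P.
For Q: α = {y y}, β = {y z, S z, x y, x}. Rewrite as Q → β Q' and Q' → α Q' | ε.
For P: α = {y}, β = {x}. Rewrite as P → β P' and P' → α P' | ε.

S ::= x z | x Q | x R | x P; Q ::= y z Q' | S z Q' | x y Q' | x Q'; R ::= z x | x S x; P ::= x P'; Q' ::= y y Q' | eps; P' ::= y P' | eps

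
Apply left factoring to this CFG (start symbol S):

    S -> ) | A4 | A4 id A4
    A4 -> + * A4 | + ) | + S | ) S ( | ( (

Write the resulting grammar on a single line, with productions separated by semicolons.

S has alternatives sharing prefix 'A4': factor to S → A4 S' with S' → ε | id A4.
A4 has alternatives sharing prefix '+': factor to A4 → + A4' with A4' → * A4 | ) | S.

S -> ) | A4 S'; A4 -> ) S ( | ( ( | + A4'; S' -> ε | id A4; A4' -> * A4 | ) | S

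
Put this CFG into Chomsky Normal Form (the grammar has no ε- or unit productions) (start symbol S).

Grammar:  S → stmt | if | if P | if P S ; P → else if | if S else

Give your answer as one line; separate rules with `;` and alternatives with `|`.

S → stmt | if | X1 P | X1 Y1; P → X2 X1 | X1 Y2; X1 → if; X2 → else; Y1 → P S; Y2 → S X2

Introduce a nonterminal for each terminal appearing in a rule of length ≥ 2: X1 → if, X2 → else.
Binarize each right-hand side of length ≥ 3 by chaining fresh nonterminals (Y1, Y2, …): affected rules were S → X1 P S; P → X1 S X2.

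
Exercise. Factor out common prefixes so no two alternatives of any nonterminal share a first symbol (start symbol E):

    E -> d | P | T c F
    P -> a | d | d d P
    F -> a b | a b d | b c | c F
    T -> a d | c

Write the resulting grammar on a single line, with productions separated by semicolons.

P has alternatives sharing prefix 'd': factor to P → d P' with P' → ε | d P.
F has alternatives sharing prefix 'a b': factor to F → a b F' with F' → ε | d.

E -> d | P | T c F; P -> a | d P'; F -> b c | c F | a b F'; T -> a d | c; P' -> ε | d P; F' -> ε | d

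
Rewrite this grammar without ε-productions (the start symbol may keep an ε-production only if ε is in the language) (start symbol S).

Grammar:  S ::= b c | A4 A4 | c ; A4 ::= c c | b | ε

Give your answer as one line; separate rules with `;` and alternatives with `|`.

Nullable set = {A4, S}.
ε ∈ L(G) since S is nullable, so keep S → ε.
For each production, add variants omitting each subset of nullable occurrences: S → A4 A4 gives A4 A4 | A4.

S ::= b c | A4 A4 | A4 | c | ε; A4 ::= c c | b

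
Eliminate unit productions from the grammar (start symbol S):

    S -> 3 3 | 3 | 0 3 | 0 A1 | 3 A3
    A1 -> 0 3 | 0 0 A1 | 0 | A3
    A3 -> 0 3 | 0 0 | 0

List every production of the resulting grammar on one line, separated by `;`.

Unit pairs: A1 ⇒* {A3}.
For every A with A ⇒* B via unit rules, add B's non-unit alternatives to A; then delete every rule of the form X → Y.

S -> 3 3 | 3 | 0 3 | 0 A1 | 3 A3; A1 -> 0 3 | 0 0 A1 | 0 | 0 0; A3 -> 0 3 | 0 0 | 0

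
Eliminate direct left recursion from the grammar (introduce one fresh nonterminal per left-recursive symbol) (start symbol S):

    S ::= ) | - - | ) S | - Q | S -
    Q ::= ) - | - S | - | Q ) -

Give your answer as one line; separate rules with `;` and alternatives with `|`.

S ::= ) S' | - - S' | ) S S' | - Q S'; Q ::= ) - Q' | - S Q' | - Q'; S' ::= - S' | ε; Q' ::= ) - Q' | ε

Left recursion appears on S, Q.
For S: α = {-}, β = {), - -, ) S, - Q}. Rewrite as S → β S' and S' → α S' | ε.
For Q: α = {) -}, β = {) -, - S, -}. Rewrite as Q → β Q' and Q' → α Q' | ε.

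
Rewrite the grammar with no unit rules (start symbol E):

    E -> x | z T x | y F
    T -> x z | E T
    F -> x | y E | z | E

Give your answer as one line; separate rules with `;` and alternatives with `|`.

E -> x | z T x | y F; T -> x z | E T; F -> x | z T x | y F | y E | z

Unit pairs: F ⇒* {E}.
For each unit pair (A, B), copy every non-unit production of B to A, then drop all unit productions.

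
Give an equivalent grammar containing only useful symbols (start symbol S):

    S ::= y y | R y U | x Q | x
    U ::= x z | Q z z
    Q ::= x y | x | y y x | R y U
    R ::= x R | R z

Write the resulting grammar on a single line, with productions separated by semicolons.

S ::= y y | x Q | x; Q ::= x y | x | y y x

Generating nonterminals: {Q, S, U}.
Reachable from S after that: {Q, S}.
Removed useless symbols: {R, U} and every production mentioning them.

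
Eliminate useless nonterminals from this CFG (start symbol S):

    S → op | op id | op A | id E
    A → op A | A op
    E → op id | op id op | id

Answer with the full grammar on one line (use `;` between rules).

S → op | op id | id E; E → op id | op id op | id

Generating nonterminals: {E, S}.
Reachable from S after that: {E, S}.
Removed useless symbols: {A} and every production mentioning them.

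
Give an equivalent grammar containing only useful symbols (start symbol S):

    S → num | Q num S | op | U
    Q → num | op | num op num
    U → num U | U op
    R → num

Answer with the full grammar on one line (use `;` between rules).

S → num | Q num S | op; Q → num | op | num op num

Generating nonterminals: {Q, R, S}.
Reachable from S after that: {Q, S}.
Removed useless symbols: {R, U} and every production mentioning them.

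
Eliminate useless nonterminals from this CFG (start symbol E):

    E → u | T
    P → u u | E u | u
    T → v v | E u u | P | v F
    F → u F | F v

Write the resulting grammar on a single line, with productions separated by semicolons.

Generating nonterminals: {E, P, T}.
Reachable from E after that: {E, P, T}.
Removed useless symbols: {F} and every production mentioning them.

E → u | T; P → u u | E u | u; T → v v | E u u | P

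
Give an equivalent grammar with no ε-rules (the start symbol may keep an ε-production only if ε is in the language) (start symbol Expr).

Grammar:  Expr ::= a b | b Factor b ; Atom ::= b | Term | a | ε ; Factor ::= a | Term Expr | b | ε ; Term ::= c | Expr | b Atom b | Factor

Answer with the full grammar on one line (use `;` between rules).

Expr ::= a b | b Factor b | b b; Atom ::= b | Term | a; Factor ::= a | Term Expr | Expr | b; Term ::= c | Expr | b Atom b | b b | Factor

Nullable nonterminals: {Atom, Factor, Term}.
ε ∉ L(G), so no ε-production is kept.
Expand every rule over subsets of its nullable positions: Expr → b Factor b gives b Factor b | b b. Factor → Term Expr gives Term Expr | Expr. Term → b Atom b gives b Atom b | b b.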